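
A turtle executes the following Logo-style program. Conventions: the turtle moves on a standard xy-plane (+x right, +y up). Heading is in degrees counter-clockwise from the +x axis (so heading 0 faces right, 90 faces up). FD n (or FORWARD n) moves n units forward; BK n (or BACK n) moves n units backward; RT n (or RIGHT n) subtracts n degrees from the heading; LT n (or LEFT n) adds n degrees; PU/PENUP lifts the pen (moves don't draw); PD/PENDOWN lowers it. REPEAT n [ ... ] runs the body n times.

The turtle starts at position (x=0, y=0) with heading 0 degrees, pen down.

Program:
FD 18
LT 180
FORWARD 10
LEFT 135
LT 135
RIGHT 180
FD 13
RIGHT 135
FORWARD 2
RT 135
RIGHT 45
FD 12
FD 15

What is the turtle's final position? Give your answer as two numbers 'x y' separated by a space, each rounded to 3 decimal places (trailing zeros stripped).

Executing turtle program step by step:
Start: pos=(0,0), heading=0, pen down
FD 18: (0,0) -> (18,0) [heading=0, draw]
LT 180: heading 0 -> 180
FD 10: (18,0) -> (8,0) [heading=180, draw]
LT 135: heading 180 -> 315
LT 135: heading 315 -> 90
RT 180: heading 90 -> 270
FD 13: (8,0) -> (8,-13) [heading=270, draw]
RT 135: heading 270 -> 135
FD 2: (8,-13) -> (6.586,-11.586) [heading=135, draw]
RT 135: heading 135 -> 0
RT 45: heading 0 -> 315
FD 12: (6.586,-11.586) -> (15.071,-20.071) [heading=315, draw]
FD 15: (15.071,-20.071) -> (25.678,-30.678) [heading=315, draw]
Final: pos=(25.678,-30.678), heading=315, 6 segment(s) drawn

Answer: 25.678 -30.678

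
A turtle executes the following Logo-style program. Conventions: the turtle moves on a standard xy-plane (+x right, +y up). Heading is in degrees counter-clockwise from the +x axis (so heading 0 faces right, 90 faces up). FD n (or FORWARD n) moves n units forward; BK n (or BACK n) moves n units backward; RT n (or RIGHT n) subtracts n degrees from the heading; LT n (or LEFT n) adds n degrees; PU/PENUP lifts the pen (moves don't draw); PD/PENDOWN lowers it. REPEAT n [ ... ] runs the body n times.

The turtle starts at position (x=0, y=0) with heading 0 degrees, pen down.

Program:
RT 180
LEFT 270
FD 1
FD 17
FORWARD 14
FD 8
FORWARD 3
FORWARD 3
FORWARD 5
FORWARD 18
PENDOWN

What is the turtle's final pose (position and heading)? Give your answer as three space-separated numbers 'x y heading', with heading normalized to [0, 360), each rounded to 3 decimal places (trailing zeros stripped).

Executing turtle program step by step:
Start: pos=(0,0), heading=0, pen down
RT 180: heading 0 -> 180
LT 270: heading 180 -> 90
FD 1: (0,0) -> (0,1) [heading=90, draw]
FD 17: (0,1) -> (0,18) [heading=90, draw]
FD 14: (0,18) -> (0,32) [heading=90, draw]
FD 8: (0,32) -> (0,40) [heading=90, draw]
FD 3: (0,40) -> (0,43) [heading=90, draw]
FD 3: (0,43) -> (0,46) [heading=90, draw]
FD 5: (0,46) -> (0,51) [heading=90, draw]
FD 18: (0,51) -> (0,69) [heading=90, draw]
PD: pen down
Final: pos=(0,69), heading=90, 8 segment(s) drawn

Answer: 0 69 90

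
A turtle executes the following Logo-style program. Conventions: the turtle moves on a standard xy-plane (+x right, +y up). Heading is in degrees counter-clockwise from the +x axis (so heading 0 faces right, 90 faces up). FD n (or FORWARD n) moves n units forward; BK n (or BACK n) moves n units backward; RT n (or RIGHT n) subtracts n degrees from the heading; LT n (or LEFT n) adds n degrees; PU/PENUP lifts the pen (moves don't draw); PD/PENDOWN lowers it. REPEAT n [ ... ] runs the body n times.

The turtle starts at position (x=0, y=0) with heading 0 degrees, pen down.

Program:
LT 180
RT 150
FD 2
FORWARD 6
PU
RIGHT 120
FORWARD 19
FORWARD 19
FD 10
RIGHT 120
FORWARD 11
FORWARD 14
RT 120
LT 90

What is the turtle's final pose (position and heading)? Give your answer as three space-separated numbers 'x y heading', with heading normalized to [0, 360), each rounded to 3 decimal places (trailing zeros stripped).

Executing turtle program step by step:
Start: pos=(0,0), heading=0, pen down
LT 180: heading 0 -> 180
RT 150: heading 180 -> 30
FD 2: (0,0) -> (1.732,1) [heading=30, draw]
FD 6: (1.732,1) -> (6.928,4) [heading=30, draw]
PU: pen up
RT 120: heading 30 -> 270
FD 19: (6.928,4) -> (6.928,-15) [heading=270, move]
FD 19: (6.928,-15) -> (6.928,-34) [heading=270, move]
FD 10: (6.928,-34) -> (6.928,-44) [heading=270, move]
RT 120: heading 270 -> 150
FD 11: (6.928,-44) -> (-2.598,-38.5) [heading=150, move]
FD 14: (-2.598,-38.5) -> (-14.722,-31.5) [heading=150, move]
RT 120: heading 150 -> 30
LT 90: heading 30 -> 120
Final: pos=(-14.722,-31.5), heading=120, 2 segment(s) drawn

Answer: -14.722 -31.5 120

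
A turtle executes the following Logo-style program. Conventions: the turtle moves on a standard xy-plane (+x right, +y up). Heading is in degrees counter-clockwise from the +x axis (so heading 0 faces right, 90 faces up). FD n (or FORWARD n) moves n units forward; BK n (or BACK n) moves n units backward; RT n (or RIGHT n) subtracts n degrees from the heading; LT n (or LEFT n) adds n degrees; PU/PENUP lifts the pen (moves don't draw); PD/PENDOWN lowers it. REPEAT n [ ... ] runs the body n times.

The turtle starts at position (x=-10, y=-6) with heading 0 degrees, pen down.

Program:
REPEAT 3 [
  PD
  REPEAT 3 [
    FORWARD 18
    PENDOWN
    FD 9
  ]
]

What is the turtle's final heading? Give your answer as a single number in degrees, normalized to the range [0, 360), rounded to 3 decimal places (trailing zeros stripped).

Executing turtle program step by step:
Start: pos=(-10,-6), heading=0, pen down
REPEAT 3 [
  -- iteration 1/3 --
  PD: pen down
  REPEAT 3 [
    -- iteration 1/3 --
    FD 18: (-10,-6) -> (8,-6) [heading=0, draw]
    PD: pen down
    FD 9: (8,-6) -> (17,-6) [heading=0, draw]
    -- iteration 2/3 --
    FD 18: (17,-6) -> (35,-6) [heading=0, draw]
    PD: pen down
    FD 9: (35,-6) -> (44,-6) [heading=0, draw]
    -- iteration 3/3 --
    FD 18: (44,-6) -> (62,-6) [heading=0, draw]
    PD: pen down
    FD 9: (62,-6) -> (71,-6) [heading=0, draw]
  ]
  -- iteration 2/3 --
  PD: pen down
  REPEAT 3 [
    -- iteration 1/3 --
    FD 18: (71,-6) -> (89,-6) [heading=0, draw]
    PD: pen down
    FD 9: (89,-6) -> (98,-6) [heading=0, draw]
    -- iteration 2/3 --
    FD 18: (98,-6) -> (116,-6) [heading=0, draw]
    PD: pen down
    FD 9: (116,-6) -> (125,-6) [heading=0, draw]
    -- iteration 3/3 --
    FD 18: (125,-6) -> (143,-6) [heading=0, draw]
    PD: pen down
    FD 9: (143,-6) -> (152,-6) [heading=0, draw]
  ]
  -- iteration 3/3 --
  PD: pen down
  REPEAT 3 [
    -- iteration 1/3 --
    FD 18: (152,-6) -> (170,-6) [heading=0, draw]
    PD: pen down
    FD 9: (170,-6) -> (179,-6) [heading=0, draw]
    -- iteration 2/3 --
    FD 18: (179,-6) -> (197,-6) [heading=0, draw]
    PD: pen down
    FD 9: (197,-6) -> (206,-6) [heading=0, draw]
    -- iteration 3/3 --
    FD 18: (206,-6) -> (224,-6) [heading=0, draw]
    PD: pen down
    FD 9: (224,-6) -> (233,-6) [heading=0, draw]
  ]
]
Final: pos=(233,-6), heading=0, 18 segment(s) drawn

Answer: 0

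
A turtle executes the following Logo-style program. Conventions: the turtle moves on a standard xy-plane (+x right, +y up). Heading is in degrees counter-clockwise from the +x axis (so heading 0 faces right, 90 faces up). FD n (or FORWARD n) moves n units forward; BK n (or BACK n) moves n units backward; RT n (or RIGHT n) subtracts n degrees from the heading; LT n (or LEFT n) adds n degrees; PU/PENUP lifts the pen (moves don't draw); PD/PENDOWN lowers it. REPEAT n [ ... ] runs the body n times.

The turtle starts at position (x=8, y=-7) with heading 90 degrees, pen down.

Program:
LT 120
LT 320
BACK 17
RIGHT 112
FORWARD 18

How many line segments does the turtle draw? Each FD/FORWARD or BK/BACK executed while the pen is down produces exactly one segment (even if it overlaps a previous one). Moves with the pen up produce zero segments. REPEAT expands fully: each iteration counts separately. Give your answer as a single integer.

Executing turtle program step by step:
Start: pos=(8,-7), heading=90, pen down
LT 120: heading 90 -> 210
LT 320: heading 210 -> 170
BK 17: (8,-7) -> (24.742,-9.952) [heading=170, draw]
RT 112: heading 170 -> 58
FD 18: (24.742,-9.952) -> (34.28,5.313) [heading=58, draw]
Final: pos=(34.28,5.313), heading=58, 2 segment(s) drawn
Segments drawn: 2

Answer: 2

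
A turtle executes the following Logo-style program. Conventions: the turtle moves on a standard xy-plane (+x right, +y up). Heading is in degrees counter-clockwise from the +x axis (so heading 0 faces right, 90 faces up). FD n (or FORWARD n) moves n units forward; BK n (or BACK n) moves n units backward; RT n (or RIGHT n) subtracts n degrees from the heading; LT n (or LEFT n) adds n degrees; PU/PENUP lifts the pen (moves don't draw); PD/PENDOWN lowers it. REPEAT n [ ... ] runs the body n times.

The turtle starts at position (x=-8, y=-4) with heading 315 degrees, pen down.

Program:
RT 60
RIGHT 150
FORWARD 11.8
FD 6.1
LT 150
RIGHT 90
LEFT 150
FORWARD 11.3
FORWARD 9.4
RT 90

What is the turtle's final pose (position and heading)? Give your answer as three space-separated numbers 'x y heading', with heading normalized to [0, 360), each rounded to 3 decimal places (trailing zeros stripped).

Executing turtle program step by step:
Start: pos=(-8,-4), heading=315, pen down
RT 60: heading 315 -> 255
RT 150: heading 255 -> 105
FD 11.8: (-8,-4) -> (-11.054,7.398) [heading=105, draw]
FD 6.1: (-11.054,7.398) -> (-12.633,13.29) [heading=105, draw]
LT 150: heading 105 -> 255
RT 90: heading 255 -> 165
LT 150: heading 165 -> 315
FD 11.3: (-12.633,13.29) -> (-4.643,5.3) [heading=315, draw]
FD 9.4: (-4.643,5.3) -> (2.004,-1.347) [heading=315, draw]
RT 90: heading 315 -> 225
Final: pos=(2.004,-1.347), heading=225, 4 segment(s) drawn

Answer: 2.004 -1.347 225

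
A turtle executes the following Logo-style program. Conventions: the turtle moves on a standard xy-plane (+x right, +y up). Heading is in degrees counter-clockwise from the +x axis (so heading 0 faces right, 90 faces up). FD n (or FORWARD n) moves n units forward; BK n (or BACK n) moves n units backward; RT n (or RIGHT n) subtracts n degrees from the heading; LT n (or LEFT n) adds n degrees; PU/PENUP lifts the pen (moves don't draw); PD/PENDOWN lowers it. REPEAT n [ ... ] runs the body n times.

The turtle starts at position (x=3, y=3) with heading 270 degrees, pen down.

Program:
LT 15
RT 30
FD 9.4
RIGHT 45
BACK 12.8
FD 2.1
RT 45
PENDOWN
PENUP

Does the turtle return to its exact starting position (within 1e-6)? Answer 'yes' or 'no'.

Executing turtle program step by step:
Start: pos=(3,3), heading=270, pen down
LT 15: heading 270 -> 285
RT 30: heading 285 -> 255
FD 9.4: (3,3) -> (0.567,-6.08) [heading=255, draw]
RT 45: heading 255 -> 210
BK 12.8: (0.567,-6.08) -> (11.652,0.32) [heading=210, draw]
FD 2.1: (11.652,0.32) -> (9.834,-0.73) [heading=210, draw]
RT 45: heading 210 -> 165
PD: pen down
PU: pen up
Final: pos=(9.834,-0.73), heading=165, 3 segment(s) drawn

Start position: (3, 3)
Final position: (9.834, -0.73)
Distance = 7.785; >= 1e-6 -> NOT closed

Answer: no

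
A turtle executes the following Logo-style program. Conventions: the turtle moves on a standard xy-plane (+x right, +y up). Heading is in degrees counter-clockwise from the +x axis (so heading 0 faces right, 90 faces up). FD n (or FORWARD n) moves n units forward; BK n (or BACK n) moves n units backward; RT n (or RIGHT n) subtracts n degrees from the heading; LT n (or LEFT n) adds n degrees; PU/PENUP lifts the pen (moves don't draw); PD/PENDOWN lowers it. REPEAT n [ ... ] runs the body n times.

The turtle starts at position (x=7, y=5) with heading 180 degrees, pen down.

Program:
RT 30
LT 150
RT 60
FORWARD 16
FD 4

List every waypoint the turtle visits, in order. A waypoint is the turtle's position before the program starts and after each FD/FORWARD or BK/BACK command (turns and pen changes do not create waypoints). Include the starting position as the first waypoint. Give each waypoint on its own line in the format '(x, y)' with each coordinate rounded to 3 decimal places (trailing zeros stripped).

Answer: (7, 5)
(-1, -8.856)
(-3, -12.321)

Derivation:
Executing turtle program step by step:
Start: pos=(7,5), heading=180, pen down
RT 30: heading 180 -> 150
LT 150: heading 150 -> 300
RT 60: heading 300 -> 240
FD 16: (7,5) -> (-1,-8.856) [heading=240, draw]
FD 4: (-1,-8.856) -> (-3,-12.321) [heading=240, draw]
Final: pos=(-3,-12.321), heading=240, 2 segment(s) drawn
Waypoints (3 total):
(7, 5)
(-1, -8.856)
(-3, -12.321)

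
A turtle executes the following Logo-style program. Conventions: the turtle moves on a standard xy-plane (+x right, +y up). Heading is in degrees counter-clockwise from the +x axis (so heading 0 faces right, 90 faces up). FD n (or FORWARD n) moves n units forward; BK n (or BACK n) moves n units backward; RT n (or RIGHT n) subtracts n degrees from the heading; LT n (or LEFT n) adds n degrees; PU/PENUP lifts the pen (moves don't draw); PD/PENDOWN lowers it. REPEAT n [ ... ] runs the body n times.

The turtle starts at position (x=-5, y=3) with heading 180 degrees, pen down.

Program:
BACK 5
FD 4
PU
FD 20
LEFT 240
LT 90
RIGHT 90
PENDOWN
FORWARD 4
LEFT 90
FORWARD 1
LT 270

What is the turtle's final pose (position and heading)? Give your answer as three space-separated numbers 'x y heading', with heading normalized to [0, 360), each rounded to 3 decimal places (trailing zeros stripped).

Executing turtle program step by step:
Start: pos=(-5,3), heading=180, pen down
BK 5: (-5,3) -> (0,3) [heading=180, draw]
FD 4: (0,3) -> (-4,3) [heading=180, draw]
PU: pen up
FD 20: (-4,3) -> (-24,3) [heading=180, move]
LT 240: heading 180 -> 60
LT 90: heading 60 -> 150
RT 90: heading 150 -> 60
PD: pen down
FD 4: (-24,3) -> (-22,6.464) [heading=60, draw]
LT 90: heading 60 -> 150
FD 1: (-22,6.464) -> (-22.866,6.964) [heading=150, draw]
LT 270: heading 150 -> 60
Final: pos=(-22.866,6.964), heading=60, 4 segment(s) drawn

Answer: -22.866 6.964 60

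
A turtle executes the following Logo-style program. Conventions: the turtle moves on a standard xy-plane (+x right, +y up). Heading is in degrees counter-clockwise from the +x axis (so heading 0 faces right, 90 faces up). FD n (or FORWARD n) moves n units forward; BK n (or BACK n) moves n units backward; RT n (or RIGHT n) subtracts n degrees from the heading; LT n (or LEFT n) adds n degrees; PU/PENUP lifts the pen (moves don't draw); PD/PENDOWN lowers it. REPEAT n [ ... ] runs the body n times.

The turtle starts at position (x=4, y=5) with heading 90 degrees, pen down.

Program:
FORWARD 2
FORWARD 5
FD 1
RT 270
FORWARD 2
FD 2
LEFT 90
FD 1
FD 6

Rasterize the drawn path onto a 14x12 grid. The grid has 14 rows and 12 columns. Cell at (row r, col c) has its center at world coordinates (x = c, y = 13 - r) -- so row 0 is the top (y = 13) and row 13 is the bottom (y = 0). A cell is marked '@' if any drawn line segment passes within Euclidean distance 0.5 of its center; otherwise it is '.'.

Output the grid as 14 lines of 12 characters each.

Segment 0: (4,5) -> (4,7)
Segment 1: (4,7) -> (4,12)
Segment 2: (4,12) -> (4,13)
Segment 3: (4,13) -> (2,13)
Segment 4: (2,13) -> (0,13)
Segment 5: (0,13) -> (0,12)
Segment 6: (0,12) -> (0,6)

Answer: @@@@@.......
@...@.......
@...@.......
@...@.......
@...@.......
@...@.......
@...@.......
@...@.......
....@.......
............
............
............
............
............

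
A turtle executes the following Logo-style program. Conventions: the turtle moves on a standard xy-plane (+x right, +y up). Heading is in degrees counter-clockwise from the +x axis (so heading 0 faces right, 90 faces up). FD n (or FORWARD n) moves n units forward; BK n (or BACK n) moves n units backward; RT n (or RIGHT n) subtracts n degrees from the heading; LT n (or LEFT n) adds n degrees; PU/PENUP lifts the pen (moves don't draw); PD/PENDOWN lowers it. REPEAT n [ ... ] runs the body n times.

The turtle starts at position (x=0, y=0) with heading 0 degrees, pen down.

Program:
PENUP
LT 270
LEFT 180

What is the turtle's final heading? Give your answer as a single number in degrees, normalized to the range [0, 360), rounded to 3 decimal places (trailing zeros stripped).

Answer: 90

Derivation:
Executing turtle program step by step:
Start: pos=(0,0), heading=0, pen down
PU: pen up
LT 270: heading 0 -> 270
LT 180: heading 270 -> 90
Final: pos=(0,0), heading=90, 0 segment(s) drawn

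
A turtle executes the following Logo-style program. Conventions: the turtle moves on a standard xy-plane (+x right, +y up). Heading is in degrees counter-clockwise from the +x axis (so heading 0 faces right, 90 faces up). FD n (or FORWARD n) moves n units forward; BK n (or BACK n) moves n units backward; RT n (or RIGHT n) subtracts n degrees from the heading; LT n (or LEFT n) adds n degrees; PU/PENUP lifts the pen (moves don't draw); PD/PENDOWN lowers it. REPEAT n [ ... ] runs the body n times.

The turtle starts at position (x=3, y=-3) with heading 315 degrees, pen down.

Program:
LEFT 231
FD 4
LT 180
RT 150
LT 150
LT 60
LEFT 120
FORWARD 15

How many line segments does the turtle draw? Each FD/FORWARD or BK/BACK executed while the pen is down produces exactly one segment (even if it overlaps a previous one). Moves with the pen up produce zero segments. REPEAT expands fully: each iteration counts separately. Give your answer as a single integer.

Answer: 2

Derivation:
Executing turtle program step by step:
Start: pos=(3,-3), heading=315, pen down
LT 231: heading 315 -> 186
FD 4: (3,-3) -> (-0.978,-3.418) [heading=186, draw]
LT 180: heading 186 -> 6
RT 150: heading 6 -> 216
LT 150: heading 216 -> 6
LT 60: heading 6 -> 66
LT 120: heading 66 -> 186
FD 15: (-0.978,-3.418) -> (-15.896,-4.986) [heading=186, draw]
Final: pos=(-15.896,-4.986), heading=186, 2 segment(s) drawn
Segments drawn: 2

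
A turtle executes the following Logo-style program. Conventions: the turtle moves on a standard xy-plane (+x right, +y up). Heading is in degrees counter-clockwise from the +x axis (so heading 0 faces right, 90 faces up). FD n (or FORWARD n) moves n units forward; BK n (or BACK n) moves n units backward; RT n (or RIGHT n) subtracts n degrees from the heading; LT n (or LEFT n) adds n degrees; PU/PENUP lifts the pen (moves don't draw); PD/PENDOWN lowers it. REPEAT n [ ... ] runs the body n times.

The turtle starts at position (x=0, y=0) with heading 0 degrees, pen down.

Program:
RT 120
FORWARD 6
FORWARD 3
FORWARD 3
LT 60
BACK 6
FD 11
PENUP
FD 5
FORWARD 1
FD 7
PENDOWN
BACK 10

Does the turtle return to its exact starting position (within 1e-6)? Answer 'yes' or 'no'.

Executing turtle program step by step:
Start: pos=(0,0), heading=0, pen down
RT 120: heading 0 -> 240
FD 6: (0,0) -> (-3,-5.196) [heading=240, draw]
FD 3: (-3,-5.196) -> (-4.5,-7.794) [heading=240, draw]
FD 3: (-4.5,-7.794) -> (-6,-10.392) [heading=240, draw]
LT 60: heading 240 -> 300
BK 6: (-6,-10.392) -> (-9,-5.196) [heading=300, draw]
FD 11: (-9,-5.196) -> (-3.5,-14.722) [heading=300, draw]
PU: pen up
FD 5: (-3.5,-14.722) -> (-1,-19.053) [heading=300, move]
FD 1: (-1,-19.053) -> (-0.5,-19.919) [heading=300, move]
FD 7: (-0.5,-19.919) -> (3,-25.981) [heading=300, move]
PD: pen down
BK 10: (3,-25.981) -> (-2,-17.321) [heading=300, draw]
Final: pos=(-2,-17.321), heading=300, 6 segment(s) drawn

Start position: (0, 0)
Final position: (-2, -17.321)
Distance = 17.436; >= 1e-6 -> NOT closed

Answer: no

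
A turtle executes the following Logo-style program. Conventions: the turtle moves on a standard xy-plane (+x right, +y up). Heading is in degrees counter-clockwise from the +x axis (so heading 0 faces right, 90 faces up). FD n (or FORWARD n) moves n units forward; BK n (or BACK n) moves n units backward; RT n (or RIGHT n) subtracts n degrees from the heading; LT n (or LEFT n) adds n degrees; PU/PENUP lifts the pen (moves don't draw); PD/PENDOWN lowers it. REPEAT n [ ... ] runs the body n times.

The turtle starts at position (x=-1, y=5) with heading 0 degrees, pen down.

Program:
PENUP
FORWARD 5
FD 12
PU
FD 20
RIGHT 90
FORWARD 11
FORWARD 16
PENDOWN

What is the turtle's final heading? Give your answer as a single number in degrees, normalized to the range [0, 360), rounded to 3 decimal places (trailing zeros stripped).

Executing turtle program step by step:
Start: pos=(-1,5), heading=0, pen down
PU: pen up
FD 5: (-1,5) -> (4,5) [heading=0, move]
FD 12: (4,5) -> (16,5) [heading=0, move]
PU: pen up
FD 20: (16,5) -> (36,5) [heading=0, move]
RT 90: heading 0 -> 270
FD 11: (36,5) -> (36,-6) [heading=270, move]
FD 16: (36,-6) -> (36,-22) [heading=270, move]
PD: pen down
Final: pos=(36,-22), heading=270, 0 segment(s) drawn

Answer: 270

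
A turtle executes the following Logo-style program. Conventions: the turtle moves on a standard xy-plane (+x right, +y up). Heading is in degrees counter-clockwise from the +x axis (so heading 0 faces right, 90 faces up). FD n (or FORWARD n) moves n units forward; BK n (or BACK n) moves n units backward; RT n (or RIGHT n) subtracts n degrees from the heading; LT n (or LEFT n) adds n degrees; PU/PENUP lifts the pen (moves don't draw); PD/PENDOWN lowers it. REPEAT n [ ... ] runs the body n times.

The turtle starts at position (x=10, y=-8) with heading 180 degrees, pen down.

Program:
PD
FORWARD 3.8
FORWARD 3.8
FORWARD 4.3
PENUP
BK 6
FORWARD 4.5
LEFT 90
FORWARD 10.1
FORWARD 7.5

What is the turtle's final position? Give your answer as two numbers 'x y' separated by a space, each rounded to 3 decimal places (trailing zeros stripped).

Answer: -0.4 -25.6

Derivation:
Executing turtle program step by step:
Start: pos=(10,-8), heading=180, pen down
PD: pen down
FD 3.8: (10,-8) -> (6.2,-8) [heading=180, draw]
FD 3.8: (6.2,-8) -> (2.4,-8) [heading=180, draw]
FD 4.3: (2.4,-8) -> (-1.9,-8) [heading=180, draw]
PU: pen up
BK 6: (-1.9,-8) -> (4.1,-8) [heading=180, move]
FD 4.5: (4.1,-8) -> (-0.4,-8) [heading=180, move]
LT 90: heading 180 -> 270
FD 10.1: (-0.4,-8) -> (-0.4,-18.1) [heading=270, move]
FD 7.5: (-0.4,-18.1) -> (-0.4,-25.6) [heading=270, move]
Final: pos=(-0.4,-25.6), heading=270, 3 segment(s) drawn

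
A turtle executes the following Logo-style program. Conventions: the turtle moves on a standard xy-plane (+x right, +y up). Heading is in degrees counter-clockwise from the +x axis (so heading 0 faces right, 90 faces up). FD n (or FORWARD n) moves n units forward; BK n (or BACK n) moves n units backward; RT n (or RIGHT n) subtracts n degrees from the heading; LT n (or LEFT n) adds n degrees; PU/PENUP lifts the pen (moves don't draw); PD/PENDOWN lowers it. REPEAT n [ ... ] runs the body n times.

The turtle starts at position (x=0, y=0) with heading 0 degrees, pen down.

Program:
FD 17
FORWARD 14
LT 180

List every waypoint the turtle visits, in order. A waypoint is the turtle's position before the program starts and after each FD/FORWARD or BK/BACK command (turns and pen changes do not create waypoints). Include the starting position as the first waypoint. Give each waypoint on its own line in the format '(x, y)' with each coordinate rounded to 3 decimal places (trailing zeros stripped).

Answer: (0, 0)
(17, 0)
(31, 0)

Derivation:
Executing turtle program step by step:
Start: pos=(0,0), heading=0, pen down
FD 17: (0,0) -> (17,0) [heading=0, draw]
FD 14: (17,0) -> (31,0) [heading=0, draw]
LT 180: heading 0 -> 180
Final: pos=(31,0), heading=180, 2 segment(s) drawn
Waypoints (3 total):
(0, 0)
(17, 0)
(31, 0)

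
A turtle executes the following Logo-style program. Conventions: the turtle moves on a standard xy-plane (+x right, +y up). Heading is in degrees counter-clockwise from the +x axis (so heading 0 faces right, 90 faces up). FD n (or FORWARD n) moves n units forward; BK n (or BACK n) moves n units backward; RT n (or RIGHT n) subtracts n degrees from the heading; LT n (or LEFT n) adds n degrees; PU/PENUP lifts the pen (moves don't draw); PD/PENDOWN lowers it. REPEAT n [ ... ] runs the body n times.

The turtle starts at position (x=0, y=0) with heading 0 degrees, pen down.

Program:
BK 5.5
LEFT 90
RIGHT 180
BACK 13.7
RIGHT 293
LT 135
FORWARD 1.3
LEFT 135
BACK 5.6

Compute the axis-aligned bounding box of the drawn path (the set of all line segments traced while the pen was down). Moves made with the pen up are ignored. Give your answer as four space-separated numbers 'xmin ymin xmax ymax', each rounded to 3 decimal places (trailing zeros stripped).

Executing turtle program step by step:
Start: pos=(0,0), heading=0, pen down
BK 5.5: (0,0) -> (-5.5,0) [heading=0, draw]
LT 90: heading 0 -> 90
RT 180: heading 90 -> 270
BK 13.7: (-5.5,0) -> (-5.5,13.7) [heading=270, draw]
RT 293: heading 270 -> 337
LT 135: heading 337 -> 112
FD 1.3: (-5.5,13.7) -> (-5.987,14.905) [heading=112, draw]
LT 135: heading 112 -> 247
BK 5.6: (-5.987,14.905) -> (-3.799,20.06) [heading=247, draw]
Final: pos=(-3.799,20.06), heading=247, 4 segment(s) drawn

Segment endpoints: x in {-5.987, -5.5, -5.5, -3.799, 0}, y in {0, 13.7, 14.905, 20.06}
xmin=-5.987, ymin=0, xmax=0, ymax=20.06

Answer: -5.987 0 0 20.06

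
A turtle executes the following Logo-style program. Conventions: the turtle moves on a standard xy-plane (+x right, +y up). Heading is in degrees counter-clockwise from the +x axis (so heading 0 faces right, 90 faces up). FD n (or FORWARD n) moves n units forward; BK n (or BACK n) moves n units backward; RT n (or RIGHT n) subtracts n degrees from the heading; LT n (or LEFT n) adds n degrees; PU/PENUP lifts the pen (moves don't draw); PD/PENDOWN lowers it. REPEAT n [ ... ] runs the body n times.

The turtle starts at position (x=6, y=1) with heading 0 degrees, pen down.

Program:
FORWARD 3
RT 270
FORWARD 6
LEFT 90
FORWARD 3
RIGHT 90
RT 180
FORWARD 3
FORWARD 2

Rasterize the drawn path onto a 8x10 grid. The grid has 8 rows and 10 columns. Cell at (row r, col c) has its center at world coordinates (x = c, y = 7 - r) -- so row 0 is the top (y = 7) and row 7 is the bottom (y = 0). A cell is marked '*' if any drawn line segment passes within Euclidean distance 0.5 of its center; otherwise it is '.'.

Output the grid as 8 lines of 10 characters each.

Segment 0: (6,1) -> (9,1)
Segment 1: (9,1) -> (9,7)
Segment 2: (9,7) -> (6,7)
Segment 3: (6,7) -> (6,4)
Segment 4: (6,4) -> (6,2)

Answer: ......****
......*..*
......*..*
......*..*
......*..*
......*..*
......****
..........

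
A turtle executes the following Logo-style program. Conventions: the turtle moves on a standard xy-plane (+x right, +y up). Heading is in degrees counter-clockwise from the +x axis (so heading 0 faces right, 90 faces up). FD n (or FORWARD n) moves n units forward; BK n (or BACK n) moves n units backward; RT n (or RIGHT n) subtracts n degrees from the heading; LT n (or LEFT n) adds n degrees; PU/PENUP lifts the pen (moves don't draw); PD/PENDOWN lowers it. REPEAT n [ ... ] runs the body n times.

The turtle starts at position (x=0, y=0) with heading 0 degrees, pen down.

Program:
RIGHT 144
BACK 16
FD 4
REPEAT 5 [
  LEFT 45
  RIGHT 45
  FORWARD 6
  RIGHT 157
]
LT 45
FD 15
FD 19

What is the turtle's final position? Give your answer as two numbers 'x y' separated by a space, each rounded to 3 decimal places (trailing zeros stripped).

Answer: -23.433 -5.576

Derivation:
Executing turtle program step by step:
Start: pos=(0,0), heading=0, pen down
RT 144: heading 0 -> 216
BK 16: (0,0) -> (12.944,9.405) [heading=216, draw]
FD 4: (12.944,9.405) -> (9.708,7.053) [heading=216, draw]
REPEAT 5 [
  -- iteration 1/5 --
  LT 45: heading 216 -> 261
  RT 45: heading 261 -> 216
  FD 6: (9.708,7.053) -> (4.854,3.527) [heading=216, draw]
  RT 157: heading 216 -> 59
  -- iteration 2/5 --
  LT 45: heading 59 -> 104
  RT 45: heading 104 -> 59
  FD 6: (4.854,3.527) -> (7.944,8.67) [heading=59, draw]
  RT 157: heading 59 -> 262
  -- iteration 3/5 --
  LT 45: heading 262 -> 307
  RT 45: heading 307 -> 262
  FD 6: (7.944,8.67) -> (7.109,2.728) [heading=262, draw]
  RT 157: heading 262 -> 105
  -- iteration 4/5 --
  LT 45: heading 105 -> 150
  RT 45: heading 150 -> 105
  FD 6: (7.109,2.728) -> (5.556,8.524) [heading=105, draw]
  RT 157: heading 105 -> 308
  -- iteration 5/5 --
  LT 45: heading 308 -> 353
  RT 45: heading 353 -> 308
  FD 6: (5.556,8.524) -> (9.25,3.796) [heading=308, draw]
  RT 157: heading 308 -> 151
]
LT 45: heading 151 -> 196
FD 15: (9.25,3.796) -> (-5.169,-0.339) [heading=196, draw]
FD 19: (-5.169,-0.339) -> (-23.433,-5.576) [heading=196, draw]
Final: pos=(-23.433,-5.576), heading=196, 9 segment(s) drawn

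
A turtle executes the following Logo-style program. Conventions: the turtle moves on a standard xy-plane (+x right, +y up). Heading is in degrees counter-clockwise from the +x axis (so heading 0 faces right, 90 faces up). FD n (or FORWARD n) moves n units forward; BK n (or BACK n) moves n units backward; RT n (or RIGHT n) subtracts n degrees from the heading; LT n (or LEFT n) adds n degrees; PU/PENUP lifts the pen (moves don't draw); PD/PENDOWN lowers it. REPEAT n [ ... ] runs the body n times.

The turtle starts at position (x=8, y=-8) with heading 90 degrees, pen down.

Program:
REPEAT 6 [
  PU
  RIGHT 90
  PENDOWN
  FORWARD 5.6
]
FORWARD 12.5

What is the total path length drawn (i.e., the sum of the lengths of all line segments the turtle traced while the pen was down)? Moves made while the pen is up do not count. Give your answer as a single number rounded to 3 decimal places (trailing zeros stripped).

Answer: 46.1

Derivation:
Executing turtle program step by step:
Start: pos=(8,-8), heading=90, pen down
REPEAT 6 [
  -- iteration 1/6 --
  PU: pen up
  RT 90: heading 90 -> 0
  PD: pen down
  FD 5.6: (8,-8) -> (13.6,-8) [heading=0, draw]
  -- iteration 2/6 --
  PU: pen up
  RT 90: heading 0 -> 270
  PD: pen down
  FD 5.6: (13.6,-8) -> (13.6,-13.6) [heading=270, draw]
  -- iteration 3/6 --
  PU: pen up
  RT 90: heading 270 -> 180
  PD: pen down
  FD 5.6: (13.6,-13.6) -> (8,-13.6) [heading=180, draw]
  -- iteration 4/6 --
  PU: pen up
  RT 90: heading 180 -> 90
  PD: pen down
  FD 5.6: (8,-13.6) -> (8,-8) [heading=90, draw]
  -- iteration 5/6 --
  PU: pen up
  RT 90: heading 90 -> 0
  PD: pen down
  FD 5.6: (8,-8) -> (13.6,-8) [heading=0, draw]
  -- iteration 6/6 --
  PU: pen up
  RT 90: heading 0 -> 270
  PD: pen down
  FD 5.6: (13.6,-8) -> (13.6,-13.6) [heading=270, draw]
]
FD 12.5: (13.6,-13.6) -> (13.6,-26.1) [heading=270, draw]
Final: pos=(13.6,-26.1), heading=270, 7 segment(s) drawn

Segment lengths:
  seg 1: (8,-8) -> (13.6,-8), length = 5.6
  seg 2: (13.6,-8) -> (13.6,-13.6), length = 5.6
  seg 3: (13.6,-13.6) -> (8,-13.6), length = 5.6
  seg 4: (8,-13.6) -> (8,-8), length = 5.6
  seg 5: (8,-8) -> (13.6,-8), length = 5.6
  seg 6: (13.6,-8) -> (13.6,-13.6), length = 5.6
  seg 7: (13.6,-13.6) -> (13.6,-26.1), length = 12.5
Total = 46.1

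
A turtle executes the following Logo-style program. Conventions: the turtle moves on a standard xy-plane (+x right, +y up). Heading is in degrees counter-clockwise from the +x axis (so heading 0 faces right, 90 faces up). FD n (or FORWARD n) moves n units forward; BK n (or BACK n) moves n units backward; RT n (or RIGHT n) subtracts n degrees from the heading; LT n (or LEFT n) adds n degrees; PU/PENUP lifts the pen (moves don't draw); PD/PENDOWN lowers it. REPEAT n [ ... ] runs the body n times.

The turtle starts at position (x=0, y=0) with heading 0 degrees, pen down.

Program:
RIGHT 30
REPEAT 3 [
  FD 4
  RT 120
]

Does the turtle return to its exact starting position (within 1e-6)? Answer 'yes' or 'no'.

Executing turtle program step by step:
Start: pos=(0,0), heading=0, pen down
RT 30: heading 0 -> 330
REPEAT 3 [
  -- iteration 1/3 --
  FD 4: (0,0) -> (3.464,-2) [heading=330, draw]
  RT 120: heading 330 -> 210
  -- iteration 2/3 --
  FD 4: (3.464,-2) -> (0,-4) [heading=210, draw]
  RT 120: heading 210 -> 90
  -- iteration 3/3 --
  FD 4: (0,-4) -> (0,0) [heading=90, draw]
  RT 120: heading 90 -> 330
]
Final: pos=(0,0), heading=330, 3 segment(s) drawn

Start position: (0, 0)
Final position: (0, 0)
Distance = 0; < 1e-6 -> CLOSED

Answer: yes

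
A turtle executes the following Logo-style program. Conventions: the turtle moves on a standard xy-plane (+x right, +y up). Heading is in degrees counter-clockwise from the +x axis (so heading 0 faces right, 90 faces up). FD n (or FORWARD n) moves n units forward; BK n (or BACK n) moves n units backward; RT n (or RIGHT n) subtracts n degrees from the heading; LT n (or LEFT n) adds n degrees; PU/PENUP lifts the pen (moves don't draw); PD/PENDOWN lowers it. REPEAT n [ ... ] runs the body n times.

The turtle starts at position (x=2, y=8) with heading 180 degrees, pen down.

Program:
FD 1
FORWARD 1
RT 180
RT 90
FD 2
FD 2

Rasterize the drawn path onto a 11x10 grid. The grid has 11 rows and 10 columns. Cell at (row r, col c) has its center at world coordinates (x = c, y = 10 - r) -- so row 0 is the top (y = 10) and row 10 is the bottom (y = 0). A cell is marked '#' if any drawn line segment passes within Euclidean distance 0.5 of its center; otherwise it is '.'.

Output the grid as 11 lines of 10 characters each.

Segment 0: (2,8) -> (1,8)
Segment 1: (1,8) -> (0,8)
Segment 2: (0,8) -> (0,6)
Segment 3: (0,6) -> (0,4)

Answer: ..........
..........
###.......
#.........
#.........
#.........
#.........
..........
..........
..........
..........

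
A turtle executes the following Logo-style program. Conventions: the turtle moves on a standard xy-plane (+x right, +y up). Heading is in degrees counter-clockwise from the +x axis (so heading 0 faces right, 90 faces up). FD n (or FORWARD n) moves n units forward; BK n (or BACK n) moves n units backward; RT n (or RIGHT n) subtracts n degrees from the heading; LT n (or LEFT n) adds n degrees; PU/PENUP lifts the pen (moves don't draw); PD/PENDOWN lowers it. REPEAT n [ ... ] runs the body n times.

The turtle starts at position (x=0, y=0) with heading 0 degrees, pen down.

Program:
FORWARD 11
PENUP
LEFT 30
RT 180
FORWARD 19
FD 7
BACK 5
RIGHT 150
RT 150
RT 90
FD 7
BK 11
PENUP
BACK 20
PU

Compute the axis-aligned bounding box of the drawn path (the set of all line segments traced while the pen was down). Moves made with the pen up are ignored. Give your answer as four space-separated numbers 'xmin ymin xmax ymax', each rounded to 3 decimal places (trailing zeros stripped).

Answer: 0 0 11 0

Derivation:
Executing turtle program step by step:
Start: pos=(0,0), heading=0, pen down
FD 11: (0,0) -> (11,0) [heading=0, draw]
PU: pen up
LT 30: heading 0 -> 30
RT 180: heading 30 -> 210
FD 19: (11,0) -> (-5.454,-9.5) [heading=210, move]
FD 7: (-5.454,-9.5) -> (-11.517,-13) [heading=210, move]
BK 5: (-11.517,-13) -> (-7.187,-10.5) [heading=210, move]
RT 150: heading 210 -> 60
RT 150: heading 60 -> 270
RT 90: heading 270 -> 180
FD 7: (-7.187,-10.5) -> (-14.187,-10.5) [heading=180, move]
BK 11: (-14.187,-10.5) -> (-3.187,-10.5) [heading=180, move]
PU: pen up
BK 20: (-3.187,-10.5) -> (16.813,-10.5) [heading=180, move]
PU: pen up
Final: pos=(16.813,-10.5), heading=180, 1 segment(s) drawn

Segment endpoints: x in {0, 11}, y in {0}
xmin=0, ymin=0, xmax=11, ymax=0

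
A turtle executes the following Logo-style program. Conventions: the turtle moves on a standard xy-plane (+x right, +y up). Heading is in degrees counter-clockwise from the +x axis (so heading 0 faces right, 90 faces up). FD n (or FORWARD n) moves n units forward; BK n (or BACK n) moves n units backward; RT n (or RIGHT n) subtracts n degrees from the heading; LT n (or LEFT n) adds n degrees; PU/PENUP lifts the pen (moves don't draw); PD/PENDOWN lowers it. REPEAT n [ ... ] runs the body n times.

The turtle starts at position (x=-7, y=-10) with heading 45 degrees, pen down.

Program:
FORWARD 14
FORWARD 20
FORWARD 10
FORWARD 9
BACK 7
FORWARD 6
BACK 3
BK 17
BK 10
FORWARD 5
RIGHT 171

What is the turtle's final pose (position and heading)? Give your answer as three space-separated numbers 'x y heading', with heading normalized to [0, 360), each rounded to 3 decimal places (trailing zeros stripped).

Executing turtle program step by step:
Start: pos=(-7,-10), heading=45, pen down
FD 14: (-7,-10) -> (2.899,-0.101) [heading=45, draw]
FD 20: (2.899,-0.101) -> (17.042,14.042) [heading=45, draw]
FD 10: (17.042,14.042) -> (24.113,21.113) [heading=45, draw]
FD 9: (24.113,21.113) -> (30.477,27.477) [heading=45, draw]
BK 7: (30.477,27.477) -> (25.527,22.527) [heading=45, draw]
FD 6: (25.527,22.527) -> (29.77,26.77) [heading=45, draw]
BK 3: (29.77,26.77) -> (27.648,24.648) [heading=45, draw]
BK 17: (27.648,24.648) -> (15.627,12.627) [heading=45, draw]
BK 10: (15.627,12.627) -> (8.556,5.556) [heading=45, draw]
FD 5: (8.556,5.556) -> (12.092,9.092) [heading=45, draw]
RT 171: heading 45 -> 234
Final: pos=(12.092,9.092), heading=234, 10 segment(s) drawn

Answer: 12.092 9.092 234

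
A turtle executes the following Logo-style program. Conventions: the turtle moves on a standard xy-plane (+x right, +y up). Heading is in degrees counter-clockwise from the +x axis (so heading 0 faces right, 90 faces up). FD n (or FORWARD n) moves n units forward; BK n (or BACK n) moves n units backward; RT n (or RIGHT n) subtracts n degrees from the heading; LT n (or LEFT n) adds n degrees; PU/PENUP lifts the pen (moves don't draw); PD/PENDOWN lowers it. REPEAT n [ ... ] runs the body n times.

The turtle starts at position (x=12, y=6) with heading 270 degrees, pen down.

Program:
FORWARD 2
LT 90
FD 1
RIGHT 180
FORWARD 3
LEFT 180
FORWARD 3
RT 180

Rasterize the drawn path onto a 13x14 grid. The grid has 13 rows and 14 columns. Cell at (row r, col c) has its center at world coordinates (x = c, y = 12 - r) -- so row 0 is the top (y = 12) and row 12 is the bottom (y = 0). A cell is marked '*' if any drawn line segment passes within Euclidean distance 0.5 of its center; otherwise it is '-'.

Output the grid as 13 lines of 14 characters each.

Answer: --------------
--------------
--------------
--------------
--------------
--------------
------------*-
------------*-
----------****
--------------
--------------
--------------
--------------

Derivation:
Segment 0: (12,6) -> (12,4)
Segment 1: (12,4) -> (13,4)
Segment 2: (13,4) -> (10,4)
Segment 3: (10,4) -> (13,4)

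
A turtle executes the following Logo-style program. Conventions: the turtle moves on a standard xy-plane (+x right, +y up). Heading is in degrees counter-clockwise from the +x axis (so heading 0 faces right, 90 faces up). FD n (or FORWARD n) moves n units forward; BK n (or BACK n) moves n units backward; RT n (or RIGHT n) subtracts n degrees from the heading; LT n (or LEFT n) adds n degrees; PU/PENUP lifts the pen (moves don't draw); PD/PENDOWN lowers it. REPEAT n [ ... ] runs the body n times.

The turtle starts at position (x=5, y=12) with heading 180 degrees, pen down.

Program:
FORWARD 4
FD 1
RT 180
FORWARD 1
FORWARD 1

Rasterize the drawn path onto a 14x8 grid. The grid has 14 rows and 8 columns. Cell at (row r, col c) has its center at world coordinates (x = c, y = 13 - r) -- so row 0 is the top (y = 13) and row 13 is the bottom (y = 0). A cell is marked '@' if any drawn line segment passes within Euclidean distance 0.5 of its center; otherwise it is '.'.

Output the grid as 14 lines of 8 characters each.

Answer: ........
@@@@@@..
........
........
........
........
........
........
........
........
........
........
........
........

Derivation:
Segment 0: (5,12) -> (1,12)
Segment 1: (1,12) -> (0,12)
Segment 2: (0,12) -> (1,12)
Segment 3: (1,12) -> (2,12)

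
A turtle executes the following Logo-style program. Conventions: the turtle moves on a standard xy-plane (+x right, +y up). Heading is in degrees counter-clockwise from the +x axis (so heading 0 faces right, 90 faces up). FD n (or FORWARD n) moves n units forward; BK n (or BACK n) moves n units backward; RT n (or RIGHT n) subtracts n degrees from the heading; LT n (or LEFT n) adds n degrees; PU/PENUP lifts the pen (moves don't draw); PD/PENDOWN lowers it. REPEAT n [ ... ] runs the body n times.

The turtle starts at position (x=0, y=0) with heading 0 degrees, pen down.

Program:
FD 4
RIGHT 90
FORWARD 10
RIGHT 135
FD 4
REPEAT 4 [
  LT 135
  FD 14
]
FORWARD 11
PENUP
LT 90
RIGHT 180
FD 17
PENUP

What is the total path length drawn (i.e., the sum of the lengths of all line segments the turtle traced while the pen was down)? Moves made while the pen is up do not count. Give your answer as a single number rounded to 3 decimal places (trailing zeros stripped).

Answer: 85

Derivation:
Executing turtle program step by step:
Start: pos=(0,0), heading=0, pen down
FD 4: (0,0) -> (4,0) [heading=0, draw]
RT 90: heading 0 -> 270
FD 10: (4,0) -> (4,-10) [heading=270, draw]
RT 135: heading 270 -> 135
FD 4: (4,-10) -> (1.172,-7.172) [heading=135, draw]
REPEAT 4 [
  -- iteration 1/4 --
  LT 135: heading 135 -> 270
  FD 14: (1.172,-7.172) -> (1.172,-21.172) [heading=270, draw]
  -- iteration 2/4 --
  LT 135: heading 270 -> 45
  FD 14: (1.172,-21.172) -> (11.071,-11.272) [heading=45, draw]
  -- iteration 3/4 --
  LT 135: heading 45 -> 180
  FD 14: (11.071,-11.272) -> (-2.929,-11.272) [heading=180, draw]
  -- iteration 4/4 --
  LT 135: heading 180 -> 315
  FD 14: (-2.929,-11.272) -> (6.971,-21.172) [heading=315, draw]
]
FD 11: (6.971,-21.172) -> (14.749,-28.95) [heading=315, draw]
PU: pen up
LT 90: heading 315 -> 45
RT 180: heading 45 -> 225
FD 17: (14.749,-28.95) -> (2.728,-40.971) [heading=225, move]
PU: pen up
Final: pos=(2.728,-40.971), heading=225, 8 segment(s) drawn

Segment lengths:
  seg 1: (0,0) -> (4,0), length = 4
  seg 2: (4,0) -> (4,-10), length = 10
  seg 3: (4,-10) -> (1.172,-7.172), length = 4
  seg 4: (1.172,-7.172) -> (1.172,-21.172), length = 14
  seg 5: (1.172,-21.172) -> (11.071,-11.272), length = 14
  seg 6: (11.071,-11.272) -> (-2.929,-11.272), length = 14
  seg 7: (-2.929,-11.272) -> (6.971,-21.172), length = 14
  seg 8: (6.971,-21.172) -> (14.749,-28.95), length = 11
Total = 85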